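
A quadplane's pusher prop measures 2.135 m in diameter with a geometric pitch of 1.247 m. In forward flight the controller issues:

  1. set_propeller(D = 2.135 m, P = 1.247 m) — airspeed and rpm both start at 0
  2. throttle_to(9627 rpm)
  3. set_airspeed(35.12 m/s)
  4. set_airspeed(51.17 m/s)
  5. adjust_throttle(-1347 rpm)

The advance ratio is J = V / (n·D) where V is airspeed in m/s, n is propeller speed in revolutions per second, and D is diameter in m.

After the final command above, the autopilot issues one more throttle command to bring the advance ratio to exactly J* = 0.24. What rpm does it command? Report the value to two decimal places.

set_propeller: D = 2.135 m, P = 1.247 m (p = P/D = 0.584075); state ← (V=0, rpm=0)
throttle_to(9627): rpm ← 9627
set_airspeed(35.12): V ← 35.12 m/s
set_airspeed(51.17): V ← 51.17 m/s
adjust_throttle(-1347): rpm ← 9627 -1347 = 8280
final state: V = 51.17 m/s, rpm = 8280 → n = rpm/60 = 138.000000 rev/s
target J* = 0.24; solve J* = V/(n·D) for n: n = V/(J*·D) = 51.17/(0.24 × 2.135) = 99.863388 rev/s
rpm = 60·n = 5991.803279

rpm = 5991.80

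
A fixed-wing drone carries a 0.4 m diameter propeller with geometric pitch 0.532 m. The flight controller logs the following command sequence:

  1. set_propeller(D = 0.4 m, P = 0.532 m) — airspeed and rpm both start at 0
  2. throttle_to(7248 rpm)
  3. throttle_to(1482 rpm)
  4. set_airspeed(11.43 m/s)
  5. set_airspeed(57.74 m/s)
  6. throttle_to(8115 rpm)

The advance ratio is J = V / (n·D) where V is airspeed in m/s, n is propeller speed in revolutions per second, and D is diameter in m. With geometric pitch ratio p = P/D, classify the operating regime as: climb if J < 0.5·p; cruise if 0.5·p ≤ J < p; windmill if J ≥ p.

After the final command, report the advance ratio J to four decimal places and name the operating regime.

set_propeller: D = 0.4 m, P = 0.532 m (p = P/D = 1.330000); state ← (V=0, rpm=0)
throttle_to(7248): rpm ← 7248
throttle_to(1482): rpm ← 1482
set_airspeed(11.43): V ← 11.43 m/s
set_airspeed(57.74): V ← 57.74 m/s
throttle_to(8115): rpm ← 8115
final state: V = 57.74 m/s, rpm = 8115 → n = rpm/60 = 135.250000 rev/s
J = V / (n·D) = 57.74 / (135.250000 × 0.4) = 1.067283
regime bands: climb J<0.6650 | cruise [0.6650, 1.3300) | windmill J≥1.3300
J = 1.0673 → cruise

J = 1.0673, regime = cruise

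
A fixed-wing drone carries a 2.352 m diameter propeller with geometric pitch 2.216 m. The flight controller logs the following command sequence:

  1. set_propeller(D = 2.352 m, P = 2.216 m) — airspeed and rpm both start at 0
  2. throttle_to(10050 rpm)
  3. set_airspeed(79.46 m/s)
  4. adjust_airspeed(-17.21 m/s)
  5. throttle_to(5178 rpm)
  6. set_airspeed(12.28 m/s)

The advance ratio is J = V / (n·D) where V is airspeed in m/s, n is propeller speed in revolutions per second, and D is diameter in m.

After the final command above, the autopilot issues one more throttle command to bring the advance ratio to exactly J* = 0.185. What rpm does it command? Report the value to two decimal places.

set_propeller: D = 2.352 m, P = 2.216 m (p = P/D = 0.942177); state ← (V=0, rpm=0)
throttle_to(10050): rpm ← 10050
set_airspeed(79.46): V ← 79.46 m/s
adjust_airspeed(-17.21): V ← 79.46 -17.21 = 62.25 m/s
throttle_to(5178): rpm ← 5178
set_airspeed(12.28): V ← 12.28 m/s
final state: V = 12.28 m/s, rpm = 5178 → n = rpm/60 = 86.300000 rev/s
target J* = 0.185; solve J* = V/(n·D) for n: n = V/(J*·D) = 12.28/(0.185 × 2.352) = 28.222100 rev/s
rpm = 60·n = 1693.325979

rpm = 1693.33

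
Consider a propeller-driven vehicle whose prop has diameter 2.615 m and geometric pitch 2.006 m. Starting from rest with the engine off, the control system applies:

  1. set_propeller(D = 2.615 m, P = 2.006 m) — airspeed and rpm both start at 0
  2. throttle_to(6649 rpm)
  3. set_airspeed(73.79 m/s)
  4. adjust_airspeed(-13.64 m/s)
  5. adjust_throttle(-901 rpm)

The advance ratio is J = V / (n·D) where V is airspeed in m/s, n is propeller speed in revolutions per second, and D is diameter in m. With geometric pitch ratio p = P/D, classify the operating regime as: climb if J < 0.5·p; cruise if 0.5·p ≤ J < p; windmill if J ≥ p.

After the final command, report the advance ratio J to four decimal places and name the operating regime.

set_propeller: D = 2.615 m, P = 2.006 m (p = P/D = 0.767113); state ← (V=0, rpm=0)
throttle_to(6649): rpm ← 6649
set_airspeed(73.79): V ← 73.79 m/s
adjust_airspeed(-13.64): V ← 73.79 -13.64 = 60.15 m/s
adjust_throttle(-901): rpm ← 6649 -901 = 5748
final state: V = 60.15 m/s, rpm = 5748 → n = rpm/60 = 95.800000 rev/s
J = V / (n·D) = 60.15 / (95.800000 × 2.615) = 0.240103
regime bands: climb J<0.3836 | cruise [0.3836, 0.7671) | windmill J≥0.7671
J = 0.2401 → climb

J = 0.2401, regime = climb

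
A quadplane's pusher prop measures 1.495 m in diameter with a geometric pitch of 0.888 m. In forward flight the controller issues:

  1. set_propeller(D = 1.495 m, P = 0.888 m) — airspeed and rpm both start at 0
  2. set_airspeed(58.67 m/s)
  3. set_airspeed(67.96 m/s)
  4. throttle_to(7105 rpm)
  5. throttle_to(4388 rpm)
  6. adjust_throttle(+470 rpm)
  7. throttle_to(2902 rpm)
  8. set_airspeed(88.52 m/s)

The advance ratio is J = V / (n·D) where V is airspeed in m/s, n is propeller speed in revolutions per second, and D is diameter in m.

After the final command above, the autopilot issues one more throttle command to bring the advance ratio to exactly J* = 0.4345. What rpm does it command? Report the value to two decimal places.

rpm = 8176.39

set_propeller: D = 1.495 m, P = 0.888 m (p = P/D = 0.593980); state ← (V=0, rpm=0)
set_airspeed(58.67): V ← 58.67 m/s
set_airspeed(67.96): V ← 67.96 m/s
throttle_to(7105): rpm ← 7105
throttle_to(4388): rpm ← 4388
adjust_throttle(+470): rpm ← 4388 +470 = 4858
throttle_to(2902): rpm ← 2902
set_airspeed(88.52): V ← 88.52 m/s
final state: V = 88.52 m/s, rpm = 2902 → n = rpm/60 = 48.366667 rev/s
target J* = 0.4345; solve J* = V/(n·D) for n: n = V/(J*·D) = 88.52/(0.4345 × 1.495) = 136.273193 rev/s
rpm = 60·n = 8176.391578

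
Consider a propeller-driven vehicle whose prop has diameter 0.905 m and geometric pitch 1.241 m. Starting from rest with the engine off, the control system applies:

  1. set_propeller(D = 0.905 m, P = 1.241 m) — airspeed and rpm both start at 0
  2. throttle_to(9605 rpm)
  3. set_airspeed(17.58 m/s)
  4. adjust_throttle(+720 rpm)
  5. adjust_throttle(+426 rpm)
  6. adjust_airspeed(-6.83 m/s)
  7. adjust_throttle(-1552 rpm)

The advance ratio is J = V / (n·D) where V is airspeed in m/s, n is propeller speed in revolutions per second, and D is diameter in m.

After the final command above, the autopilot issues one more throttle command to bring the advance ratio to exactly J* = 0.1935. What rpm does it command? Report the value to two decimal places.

set_propeller: D = 0.905 m, P = 1.241 m (p = P/D = 1.371271); state ← (V=0, rpm=0)
throttle_to(9605): rpm ← 9605
set_airspeed(17.58): V ← 17.58 m/s
adjust_throttle(+720): rpm ← 9605 +720 = 10325
adjust_throttle(+426): rpm ← 10325 +426 = 10751
adjust_airspeed(-6.83): V ← 17.58 -6.83 = 10.75 m/s
adjust_throttle(-1552): rpm ← 10751 -1552 = 9199
final state: V = 10.75 m/s, rpm = 9199 → n = rpm/60 = 153.316667 rev/s
target J* = 0.1935; solve J* = V/(n·D) for n: n = V/(J*·D) = 10.75/(0.1935 × 0.905) = 61.387354 rev/s
rpm = 60·n = 3683.241252

rpm = 3683.24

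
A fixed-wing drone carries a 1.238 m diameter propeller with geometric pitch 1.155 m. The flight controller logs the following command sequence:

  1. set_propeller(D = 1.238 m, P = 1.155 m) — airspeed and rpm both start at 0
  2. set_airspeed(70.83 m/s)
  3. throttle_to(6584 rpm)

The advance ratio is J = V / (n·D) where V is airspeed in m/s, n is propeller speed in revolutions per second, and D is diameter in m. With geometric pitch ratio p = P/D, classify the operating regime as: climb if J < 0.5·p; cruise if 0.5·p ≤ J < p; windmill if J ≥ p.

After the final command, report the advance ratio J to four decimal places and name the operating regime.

set_propeller: D = 1.238 m, P = 1.155 m (p = P/D = 0.932956); state ← (V=0, rpm=0)
set_airspeed(70.83): V ← 70.83 m/s
throttle_to(6584): rpm ← 6584
final state: V = 70.83 m/s, rpm = 6584 → n = rpm/60 = 109.733333 rev/s
J = V / (n·D) = 70.83 / (109.733333 × 1.238) = 0.521384
regime bands: climb J<0.4665 | cruise [0.4665, 0.9330) | windmill J≥0.9330
J = 0.5214 → cruise

J = 0.5214, regime = cruise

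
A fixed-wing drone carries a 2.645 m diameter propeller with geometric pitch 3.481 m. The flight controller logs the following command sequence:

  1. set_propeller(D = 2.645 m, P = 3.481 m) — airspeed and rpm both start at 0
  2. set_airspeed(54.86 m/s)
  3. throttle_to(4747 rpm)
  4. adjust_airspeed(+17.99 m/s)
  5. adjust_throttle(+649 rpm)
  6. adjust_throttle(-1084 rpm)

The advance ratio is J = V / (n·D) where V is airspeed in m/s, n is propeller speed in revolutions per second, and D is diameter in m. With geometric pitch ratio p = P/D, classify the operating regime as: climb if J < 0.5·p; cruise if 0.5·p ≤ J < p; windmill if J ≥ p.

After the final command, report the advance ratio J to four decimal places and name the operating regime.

set_propeller: D = 2.645 m, P = 3.481 m (p = P/D = 1.316068); state ← (V=0, rpm=0)
set_airspeed(54.86): V ← 54.86 m/s
throttle_to(4747): rpm ← 4747
adjust_airspeed(+17.99): V ← 54.86 +17.99 = 72.85 m/s
adjust_throttle(+649): rpm ← 4747 +649 = 5396
adjust_throttle(-1084): rpm ← 5396 -1084 = 4312
final state: V = 72.85 m/s, rpm = 4312 → n = rpm/60 = 71.866667 rev/s
J = V / (n·D) = 72.85 / (71.866667 × 2.645) = 0.383245
regime bands: climb J<0.6580 | cruise [0.6580, 1.3161) | windmill J≥1.3161
J = 0.3832 → climb

J = 0.3832, regime = climb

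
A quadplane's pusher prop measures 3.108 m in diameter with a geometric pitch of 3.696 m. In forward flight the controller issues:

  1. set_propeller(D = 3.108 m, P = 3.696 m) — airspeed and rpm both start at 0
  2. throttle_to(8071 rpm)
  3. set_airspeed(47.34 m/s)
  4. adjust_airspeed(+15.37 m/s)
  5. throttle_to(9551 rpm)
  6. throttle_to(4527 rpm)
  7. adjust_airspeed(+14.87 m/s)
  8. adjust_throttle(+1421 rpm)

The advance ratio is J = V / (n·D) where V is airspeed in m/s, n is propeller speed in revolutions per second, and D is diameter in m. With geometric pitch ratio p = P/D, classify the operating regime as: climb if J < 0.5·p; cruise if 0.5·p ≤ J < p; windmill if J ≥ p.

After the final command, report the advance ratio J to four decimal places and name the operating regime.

set_propeller: D = 3.108 m, P = 3.696 m (p = P/D = 1.189189); state ← (V=0, rpm=0)
throttle_to(8071): rpm ← 8071
set_airspeed(47.34): V ← 47.34 m/s
adjust_airspeed(+15.37): V ← 47.34 +15.37 = 62.71 m/s
throttle_to(9551): rpm ← 9551
throttle_to(4527): rpm ← 4527
adjust_airspeed(+14.87): V ← 62.71 +14.87 = 77.58 m/s
adjust_throttle(+1421): rpm ← 4527 +1421 = 5948
final state: V = 77.58 m/s, rpm = 5948 → n = rpm/60 = 99.133333 rev/s
J = V / (n·D) = 77.58 / (99.133333 × 3.108) = 0.251796
regime bands: climb J<0.5946 | cruise [0.5946, 1.1892) | windmill J≥1.1892
J = 0.2518 → climb

J = 0.2518, regime = climb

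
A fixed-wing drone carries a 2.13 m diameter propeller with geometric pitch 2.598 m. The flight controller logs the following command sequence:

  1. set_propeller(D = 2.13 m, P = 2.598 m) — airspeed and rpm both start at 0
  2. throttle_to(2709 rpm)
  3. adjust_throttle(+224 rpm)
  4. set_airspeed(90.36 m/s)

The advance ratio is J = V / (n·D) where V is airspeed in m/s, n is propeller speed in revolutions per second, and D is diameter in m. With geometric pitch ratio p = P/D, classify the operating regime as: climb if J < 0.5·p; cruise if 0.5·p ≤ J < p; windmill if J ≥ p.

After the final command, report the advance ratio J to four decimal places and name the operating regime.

J = 0.8678, regime = cruise

set_propeller: D = 2.13 m, P = 2.598 m (p = P/D = 1.219718); state ← (V=0, rpm=0)
throttle_to(2709): rpm ← 2709
adjust_throttle(+224): rpm ← 2709 +224 = 2933
set_airspeed(90.36): V ← 90.36 m/s
final state: V = 90.36 m/s, rpm = 2933 → n = rpm/60 = 48.883333 rev/s
J = V / (n·D) = 90.36 / (48.883333 × 2.13) = 0.867832
regime bands: climb J<0.6099 | cruise [0.6099, 1.2197) | windmill J≥1.2197
J = 0.8678 → cruise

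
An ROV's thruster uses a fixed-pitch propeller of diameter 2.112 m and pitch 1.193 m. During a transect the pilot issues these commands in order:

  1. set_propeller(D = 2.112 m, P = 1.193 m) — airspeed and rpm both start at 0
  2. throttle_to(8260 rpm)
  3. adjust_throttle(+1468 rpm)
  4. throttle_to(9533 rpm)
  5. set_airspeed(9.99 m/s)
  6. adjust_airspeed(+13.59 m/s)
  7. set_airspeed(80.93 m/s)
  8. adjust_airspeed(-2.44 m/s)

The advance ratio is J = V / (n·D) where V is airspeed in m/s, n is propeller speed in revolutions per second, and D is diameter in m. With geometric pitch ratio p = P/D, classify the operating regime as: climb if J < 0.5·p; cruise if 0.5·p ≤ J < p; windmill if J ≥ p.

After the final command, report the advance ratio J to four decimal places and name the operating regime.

set_propeller: D = 2.112 m, P = 1.193 m (p = P/D = 0.564867); state ← (V=0, rpm=0)
throttle_to(8260): rpm ← 8260
adjust_throttle(+1468): rpm ← 8260 +1468 = 9728
throttle_to(9533): rpm ← 9533
set_airspeed(9.99): V ← 9.99 m/s
adjust_airspeed(+13.59): V ← 9.99 +13.59 = 23.58 m/s
set_airspeed(80.93): V ← 80.93 m/s
adjust_airspeed(-2.44): V ← 80.93 -2.44 = 78.49 m/s
final state: V = 78.49 m/s, rpm = 9533 → n = rpm/60 = 158.883333 rev/s
J = V / (n·D) = 78.49 / (158.883333 × 2.112) = 0.233906
regime bands: climb J<0.2824 | cruise [0.2824, 0.5649) | windmill J≥0.5649
J = 0.2339 → climb

J = 0.2339, regime = climb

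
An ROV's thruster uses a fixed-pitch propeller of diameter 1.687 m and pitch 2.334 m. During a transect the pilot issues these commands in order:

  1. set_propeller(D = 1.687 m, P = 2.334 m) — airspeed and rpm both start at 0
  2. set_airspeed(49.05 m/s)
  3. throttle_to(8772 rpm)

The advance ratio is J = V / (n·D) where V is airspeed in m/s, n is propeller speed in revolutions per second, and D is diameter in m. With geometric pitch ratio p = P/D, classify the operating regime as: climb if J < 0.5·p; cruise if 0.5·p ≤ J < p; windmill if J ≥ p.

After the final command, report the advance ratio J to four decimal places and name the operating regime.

set_propeller: D = 1.687 m, P = 2.334 m (p = P/D = 1.383521); state ← (V=0, rpm=0)
set_airspeed(49.05): V ← 49.05 m/s
throttle_to(8772): rpm ← 8772
final state: V = 49.05 m/s, rpm = 8772 → n = rpm/60 = 146.200000 rev/s
J = V / (n·D) = 49.05 / (146.200000 × 1.687) = 0.198873
regime bands: climb J<0.6918 | cruise [0.6918, 1.3835) | windmill J≥1.3835
J = 0.1989 → climb

J = 0.1989, regime = climb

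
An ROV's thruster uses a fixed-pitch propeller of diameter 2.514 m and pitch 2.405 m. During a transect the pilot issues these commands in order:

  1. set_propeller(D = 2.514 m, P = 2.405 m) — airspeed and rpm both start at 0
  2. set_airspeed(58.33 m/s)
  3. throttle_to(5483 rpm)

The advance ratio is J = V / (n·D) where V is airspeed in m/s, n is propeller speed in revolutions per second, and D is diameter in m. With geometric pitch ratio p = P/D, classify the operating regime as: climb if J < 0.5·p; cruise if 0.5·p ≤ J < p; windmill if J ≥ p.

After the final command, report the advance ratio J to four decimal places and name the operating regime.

set_propeller: D = 2.514 m, P = 2.405 m (p = P/D = 0.956643); state ← (V=0, rpm=0)
set_airspeed(58.33): V ← 58.33 m/s
throttle_to(5483): rpm ← 5483
final state: V = 58.33 m/s, rpm = 5483 → n = rpm/60 = 91.383333 rev/s
J = V / (n·D) = 58.33 / (91.383333 × 2.514) = 0.253898
regime bands: climb J<0.4783 | cruise [0.4783, 0.9566) | windmill J≥0.9566
J = 0.2539 → climb

J = 0.2539, regime = climb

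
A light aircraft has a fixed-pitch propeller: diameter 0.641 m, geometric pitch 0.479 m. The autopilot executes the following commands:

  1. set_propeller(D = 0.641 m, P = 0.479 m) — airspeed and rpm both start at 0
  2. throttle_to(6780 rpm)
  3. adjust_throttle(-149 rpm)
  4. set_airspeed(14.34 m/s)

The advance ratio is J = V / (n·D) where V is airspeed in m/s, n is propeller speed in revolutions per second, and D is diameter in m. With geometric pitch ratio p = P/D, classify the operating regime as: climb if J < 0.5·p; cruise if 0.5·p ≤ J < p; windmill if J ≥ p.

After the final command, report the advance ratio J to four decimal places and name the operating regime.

J = 0.2024, regime = climb

set_propeller: D = 0.641 m, P = 0.479 m (p = P/D = 0.747270); state ← (V=0, rpm=0)
throttle_to(6780): rpm ← 6780
adjust_throttle(-149): rpm ← 6780 -149 = 6631
set_airspeed(14.34): V ← 14.34 m/s
final state: V = 14.34 m/s, rpm = 6631 → n = rpm/60 = 110.516667 rev/s
J = V / (n·D) = 14.34 / (110.516667 × 0.641) = 0.202425
regime bands: climb J<0.3736 | cruise [0.3736, 0.7473) | windmill J≥0.7473
J = 0.2024 → climb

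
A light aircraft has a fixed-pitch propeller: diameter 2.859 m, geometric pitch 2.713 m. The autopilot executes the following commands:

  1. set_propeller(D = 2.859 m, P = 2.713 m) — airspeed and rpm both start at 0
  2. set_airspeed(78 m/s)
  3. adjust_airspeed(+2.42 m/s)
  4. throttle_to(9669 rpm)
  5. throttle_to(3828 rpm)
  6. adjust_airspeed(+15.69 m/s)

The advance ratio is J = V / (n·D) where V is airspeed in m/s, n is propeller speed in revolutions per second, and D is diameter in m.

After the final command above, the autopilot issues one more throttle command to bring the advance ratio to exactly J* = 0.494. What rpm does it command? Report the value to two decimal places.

set_propeller: D = 2.859 m, P = 2.713 m (p = P/D = 0.948933); state ← (V=0, rpm=0)
set_airspeed(78): V ← 78 m/s
adjust_airspeed(+2.42): V ← 78 +2.42 = 80.42 m/s
throttle_to(9669): rpm ← 9669
throttle_to(3828): rpm ← 3828
adjust_airspeed(+15.69): V ← 80.42 +15.69 = 96.11 m/s
final state: V = 96.11 m/s, rpm = 3828 → n = rpm/60 = 63.800000 rev/s
target J* = 0.494; solve J* = V/(n·D) for n: n = V/(J*·D) = 96.11/(0.494 × 2.859) = 68.049897 rev/s
rpm = 60·n = 4082.993827

rpm = 4082.99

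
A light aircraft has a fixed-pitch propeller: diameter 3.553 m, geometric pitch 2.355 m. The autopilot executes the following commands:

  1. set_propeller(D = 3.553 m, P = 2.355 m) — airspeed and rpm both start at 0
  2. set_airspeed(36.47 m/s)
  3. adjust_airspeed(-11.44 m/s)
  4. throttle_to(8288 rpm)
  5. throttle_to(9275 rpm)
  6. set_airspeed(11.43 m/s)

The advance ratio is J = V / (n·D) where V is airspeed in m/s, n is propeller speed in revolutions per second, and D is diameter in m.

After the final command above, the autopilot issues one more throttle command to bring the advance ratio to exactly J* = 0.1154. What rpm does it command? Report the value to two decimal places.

set_propeller: D = 3.553 m, P = 2.355 m (p = P/D = 0.662820); state ← (V=0, rpm=0)
set_airspeed(36.47): V ← 36.47 m/s
adjust_airspeed(-11.44): V ← 36.47 -11.44 = 25.03 m/s
throttle_to(8288): rpm ← 8288
throttle_to(9275): rpm ← 9275
set_airspeed(11.43): V ← 11.43 m/s
final state: V = 11.43 m/s, rpm = 9275 → n = rpm/60 = 154.583333 rev/s
target J* = 0.1154; solve J* = V/(n·D) for n: n = V/(J*·D) = 11.43/(0.1154 × 3.553) = 27.876947 rev/s
rpm = 60·n = 1672.616838

rpm = 1672.62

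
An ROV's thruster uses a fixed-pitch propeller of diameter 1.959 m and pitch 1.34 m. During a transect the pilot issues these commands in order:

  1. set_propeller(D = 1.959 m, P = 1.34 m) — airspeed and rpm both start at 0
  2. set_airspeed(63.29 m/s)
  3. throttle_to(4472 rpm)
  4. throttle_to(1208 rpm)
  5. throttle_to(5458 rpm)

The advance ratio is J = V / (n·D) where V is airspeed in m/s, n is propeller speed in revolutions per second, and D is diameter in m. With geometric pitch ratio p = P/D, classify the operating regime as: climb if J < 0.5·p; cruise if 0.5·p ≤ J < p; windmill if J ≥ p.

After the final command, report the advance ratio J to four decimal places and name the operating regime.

J = 0.3552, regime = cruise

set_propeller: D = 1.959 m, P = 1.34 m (p = P/D = 0.684022); state ← (V=0, rpm=0)
set_airspeed(63.29): V ← 63.29 m/s
throttle_to(4472): rpm ← 4472
throttle_to(1208): rpm ← 1208
throttle_to(5458): rpm ← 5458
final state: V = 63.29 m/s, rpm = 5458 → n = rpm/60 = 90.966667 rev/s
J = V / (n·D) = 63.29 / (90.966667 × 1.959) = 0.355155
regime bands: climb J<0.3420 | cruise [0.3420, 0.6840) | windmill J≥0.6840
J = 0.3552 → cruise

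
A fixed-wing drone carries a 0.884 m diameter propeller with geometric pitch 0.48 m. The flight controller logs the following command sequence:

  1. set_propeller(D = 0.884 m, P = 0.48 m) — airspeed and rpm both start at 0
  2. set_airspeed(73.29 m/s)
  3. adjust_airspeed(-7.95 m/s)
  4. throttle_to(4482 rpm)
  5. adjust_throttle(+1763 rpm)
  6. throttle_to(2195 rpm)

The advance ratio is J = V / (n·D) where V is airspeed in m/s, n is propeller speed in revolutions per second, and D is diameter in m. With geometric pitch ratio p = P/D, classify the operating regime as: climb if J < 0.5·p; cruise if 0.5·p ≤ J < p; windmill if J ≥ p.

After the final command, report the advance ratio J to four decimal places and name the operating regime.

set_propeller: D = 0.884 m, P = 0.48 m (p = P/D = 0.542986); state ← (V=0, rpm=0)
set_airspeed(73.29): V ← 73.29 m/s
adjust_airspeed(-7.95): V ← 73.29 -7.95 = 65.34 m/s
throttle_to(4482): rpm ← 4482
adjust_throttle(+1763): rpm ← 4482 +1763 = 6245
throttle_to(2195): rpm ← 2195
final state: V = 65.34 m/s, rpm = 2195 → n = rpm/60 = 36.583333 rev/s
J = V / (n·D) = 65.34 / (36.583333 × 0.884) = 2.020429
regime bands: climb J<0.2715 | cruise [0.2715, 0.5430) | windmill J≥0.5430
J = 2.0204 → windmill

J = 2.0204, regime = windmill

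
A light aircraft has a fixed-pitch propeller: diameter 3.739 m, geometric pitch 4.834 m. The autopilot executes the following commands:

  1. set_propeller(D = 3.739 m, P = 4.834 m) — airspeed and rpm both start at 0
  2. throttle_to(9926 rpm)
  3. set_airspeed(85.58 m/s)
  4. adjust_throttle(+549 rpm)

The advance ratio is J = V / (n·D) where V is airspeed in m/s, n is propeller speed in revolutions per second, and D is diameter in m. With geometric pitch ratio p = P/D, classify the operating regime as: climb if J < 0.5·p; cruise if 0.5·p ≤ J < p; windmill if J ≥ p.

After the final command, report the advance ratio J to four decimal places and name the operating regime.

set_propeller: D = 3.739 m, P = 4.834 m (p = P/D = 1.292859); state ← (V=0, rpm=0)
throttle_to(9926): rpm ← 9926
set_airspeed(85.58): V ← 85.58 m/s
adjust_throttle(+549): rpm ← 9926 +549 = 10475
final state: V = 85.58 m/s, rpm = 10475 → n = rpm/60 = 174.583333 rev/s
J = V / (n·D) = 85.58 / (174.583333 × 3.739) = 0.131103
regime bands: climb J<0.6464 | cruise [0.6464, 1.2929) | windmill J≥1.2929
J = 0.1311 → climb

J = 0.1311, regime = climb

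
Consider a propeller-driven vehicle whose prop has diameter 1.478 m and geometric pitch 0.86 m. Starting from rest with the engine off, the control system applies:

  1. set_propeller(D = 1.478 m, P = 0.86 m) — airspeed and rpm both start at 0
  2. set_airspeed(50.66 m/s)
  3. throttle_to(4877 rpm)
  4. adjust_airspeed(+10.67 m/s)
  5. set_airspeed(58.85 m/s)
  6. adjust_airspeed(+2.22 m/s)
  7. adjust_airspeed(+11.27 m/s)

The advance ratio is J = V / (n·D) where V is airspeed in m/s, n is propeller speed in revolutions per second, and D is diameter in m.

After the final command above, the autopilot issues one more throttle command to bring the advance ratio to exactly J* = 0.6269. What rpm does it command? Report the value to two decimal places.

rpm = 4684.43

set_propeller: D = 1.478 m, P = 0.86 m (p = P/D = 0.581867); state ← (V=0, rpm=0)
set_airspeed(50.66): V ← 50.66 m/s
throttle_to(4877): rpm ← 4877
adjust_airspeed(+10.67): V ← 50.66 +10.67 = 61.33 m/s
set_airspeed(58.85): V ← 58.85 m/s
adjust_airspeed(+2.22): V ← 58.85 +2.22 = 61.07 m/s
adjust_airspeed(+11.27): V ← 61.07 +11.27 = 72.34 m/s
final state: V = 72.34 m/s, rpm = 4877 → n = rpm/60 = 81.283333 rev/s
target J* = 0.6269; solve J* = V/(n·D) for n: n = V/(J*·D) = 72.34/(0.6269 × 1.478) = 78.073887 rev/s
rpm = 60·n = 4684.433207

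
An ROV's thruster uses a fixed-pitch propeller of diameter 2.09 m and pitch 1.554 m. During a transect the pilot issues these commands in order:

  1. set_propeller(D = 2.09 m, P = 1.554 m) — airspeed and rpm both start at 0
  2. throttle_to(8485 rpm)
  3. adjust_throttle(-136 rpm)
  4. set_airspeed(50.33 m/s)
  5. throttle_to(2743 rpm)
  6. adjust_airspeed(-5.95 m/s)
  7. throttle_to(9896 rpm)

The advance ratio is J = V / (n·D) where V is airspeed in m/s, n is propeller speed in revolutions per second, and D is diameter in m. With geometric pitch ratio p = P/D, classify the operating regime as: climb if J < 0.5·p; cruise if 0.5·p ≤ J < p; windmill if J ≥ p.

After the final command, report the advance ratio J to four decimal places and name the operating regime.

J = 0.1287, regime = climb

set_propeller: D = 2.09 m, P = 1.554 m (p = P/D = 0.743541); state ← (V=0, rpm=0)
throttle_to(8485): rpm ← 8485
adjust_throttle(-136): rpm ← 8485 -136 = 8349
set_airspeed(50.33): V ← 50.33 m/s
throttle_to(2743): rpm ← 2743
adjust_airspeed(-5.95): V ← 50.33 -5.95 = 44.38 m/s
throttle_to(9896): rpm ← 9896
final state: V = 44.38 m/s, rpm = 9896 → n = rpm/60 = 164.933333 rev/s
J = V / (n·D) = 44.38 / (164.933333 × 2.09) = 0.128746
regime bands: climb J<0.3718 | cruise [0.3718, 0.7435) | windmill J≥0.7435
J = 0.1287 → climb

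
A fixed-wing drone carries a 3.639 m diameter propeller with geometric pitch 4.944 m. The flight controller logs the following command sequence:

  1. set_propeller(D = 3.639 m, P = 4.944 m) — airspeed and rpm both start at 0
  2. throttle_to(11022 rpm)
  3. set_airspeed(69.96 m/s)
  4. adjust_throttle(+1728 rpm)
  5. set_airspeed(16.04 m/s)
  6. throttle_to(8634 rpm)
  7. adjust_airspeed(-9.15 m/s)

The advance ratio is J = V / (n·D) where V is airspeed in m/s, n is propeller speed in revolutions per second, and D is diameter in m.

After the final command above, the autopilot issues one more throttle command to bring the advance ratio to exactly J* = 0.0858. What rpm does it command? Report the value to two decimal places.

rpm = 1324.04

set_propeller: D = 3.639 m, P = 4.944 m (p = P/D = 1.358615); state ← (V=0, rpm=0)
throttle_to(11022): rpm ← 11022
set_airspeed(69.96): V ← 69.96 m/s
adjust_throttle(+1728): rpm ← 11022 +1728 = 12750
set_airspeed(16.04): V ← 16.04 m/s
throttle_to(8634): rpm ← 8634
adjust_airspeed(-9.15): V ← 16.04 -9.15 = 6.89 m/s
final state: V = 6.89 m/s, rpm = 8634 → n = rpm/60 = 143.900000 rev/s
target J* = 0.0858; solve J* = V/(n·D) for n: n = V/(J*·D) = 6.89/(0.0858 × 3.639) = 22.067335 rev/s
rpm = 60·n = 1324.040071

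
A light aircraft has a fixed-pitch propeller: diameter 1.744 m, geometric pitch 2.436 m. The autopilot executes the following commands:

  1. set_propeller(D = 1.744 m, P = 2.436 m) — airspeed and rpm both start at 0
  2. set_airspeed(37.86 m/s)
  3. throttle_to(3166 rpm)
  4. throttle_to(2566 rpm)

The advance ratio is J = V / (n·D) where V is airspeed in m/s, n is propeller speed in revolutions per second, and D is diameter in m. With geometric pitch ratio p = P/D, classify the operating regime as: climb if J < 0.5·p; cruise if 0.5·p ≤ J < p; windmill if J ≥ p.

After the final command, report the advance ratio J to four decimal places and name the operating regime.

J = 0.5076, regime = climb

set_propeller: D = 1.744 m, P = 2.436 m (p = P/D = 1.396789); state ← (V=0, rpm=0)
set_airspeed(37.86): V ← 37.86 m/s
throttle_to(3166): rpm ← 3166
throttle_to(2566): rpm ← 2566
final state: V = 37.86 m/s, rpm = 2566 → n = rpm/60 = 42.766667 rev/s
J = V / (n·D) = 37.86 / (42.766667 × 1.744) = 0.507608
regime bands: climb J<0.6984 | cruise [0.6984, 1.3968) | windmill J≥1.3968
J = 0.5076 → climb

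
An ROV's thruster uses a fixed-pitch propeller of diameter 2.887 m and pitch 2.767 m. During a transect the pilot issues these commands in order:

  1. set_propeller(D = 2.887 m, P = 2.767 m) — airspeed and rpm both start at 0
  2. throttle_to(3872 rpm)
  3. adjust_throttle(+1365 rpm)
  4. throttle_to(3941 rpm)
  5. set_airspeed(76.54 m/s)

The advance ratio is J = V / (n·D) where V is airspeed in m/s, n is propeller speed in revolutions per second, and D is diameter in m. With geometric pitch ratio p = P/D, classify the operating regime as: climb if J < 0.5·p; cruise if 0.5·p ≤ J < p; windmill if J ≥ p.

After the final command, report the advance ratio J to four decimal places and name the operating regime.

set_propeller: D = 2.887 m, P = 2.767 m (p = P/D = 0.958434); state ← (V=0, rpm=0)
throttle_to(3872): rpm ← 3872
adjust_throttle(+1365): rpm ← 3872 +1365 = 5237
throttle_to(3941): rpm ← 3941
set_airspeed(76.54): V ← 76.54 m/s
final state: V = 76.54 m/s, rpm = 3941 → n = rpm/60 = 65.683333 rev/s
J = V / (n·D) = 76.54 / (65.683333 × 2.887) = 0.403633
regime bands: climb J<0.4792 | cruise [0.4792, 0.9584) | windmill J≥0.9584
J = 0.4036 → climb

J = 0.4036, regime = climb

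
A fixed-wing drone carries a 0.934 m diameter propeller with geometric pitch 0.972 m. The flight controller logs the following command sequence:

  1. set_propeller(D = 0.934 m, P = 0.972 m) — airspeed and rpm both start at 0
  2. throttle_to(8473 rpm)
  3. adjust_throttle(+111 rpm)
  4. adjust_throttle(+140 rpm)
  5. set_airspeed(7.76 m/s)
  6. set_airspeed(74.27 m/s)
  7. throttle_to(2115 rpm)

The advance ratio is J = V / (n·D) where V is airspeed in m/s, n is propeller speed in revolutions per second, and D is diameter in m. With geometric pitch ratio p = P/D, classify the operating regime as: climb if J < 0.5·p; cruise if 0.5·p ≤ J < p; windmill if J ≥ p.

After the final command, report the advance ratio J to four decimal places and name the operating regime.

J = 2.2558, regime = windmill

set_propeller: D = 0.934 m, P = 0.972 m (p = P/D = 1.040685); state ← (V=0, rpm=0)
throttle_to(8473): rpm ← 8473
adjust_throttle(+111): rpm ← 8473 +111 = 8584
adjust_throttle(+140): rpm ← 8584 +140 = 8724
set_airspeed(7.76): V ← 7.76 m/s
set_airspeed(74.27): V ← 74.27 m/s
throttle_to(2115): rpm ← 2115
final state: V = 74.27 m/s, rpm = 2115 → n = rpm/60 = 35.250000 rev/s
J = V / (n·D) = 74.27 / (35.250000 × 0.934) = 2.255835
regime bands: climb J<0.5203 | cruise [0.5203, 1.0407) | windmill J≥1.0407
J = 2.2558 → windmill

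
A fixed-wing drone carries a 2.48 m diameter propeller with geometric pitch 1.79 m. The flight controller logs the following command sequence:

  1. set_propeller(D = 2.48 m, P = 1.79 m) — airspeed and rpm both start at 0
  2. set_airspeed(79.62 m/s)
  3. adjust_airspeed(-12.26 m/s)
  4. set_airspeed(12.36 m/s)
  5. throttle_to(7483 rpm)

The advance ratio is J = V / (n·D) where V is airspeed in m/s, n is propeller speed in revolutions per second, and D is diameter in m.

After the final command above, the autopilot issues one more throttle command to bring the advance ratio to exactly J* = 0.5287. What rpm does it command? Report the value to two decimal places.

set_propeller: D = 2.48 m, P = 1.79 m (p = P/D = 0.721774); state ← (V=0, rpm=0)
set_airspeed(79.62): V ← 79.62 m/s
adjust_airspeed(-12.26): V ← 79.62 -12.26 = 67.36 m/s
set_airspeed(12.36): V ← 12.36 m/s
throttle_to(7483): rpm ← 7483
final state: V = 12.36 m/s, rpm = 7483 → n = rpm/60 = 124.716667 rev/s
target J* = 0.5287; solve J* = V/(n·D) for n: n = V/(J*·D) = 12.36/(0.5287 × 2.48) = 9.426652 rev/s
rpm = 60·n = 565.599126

rpm = 565.60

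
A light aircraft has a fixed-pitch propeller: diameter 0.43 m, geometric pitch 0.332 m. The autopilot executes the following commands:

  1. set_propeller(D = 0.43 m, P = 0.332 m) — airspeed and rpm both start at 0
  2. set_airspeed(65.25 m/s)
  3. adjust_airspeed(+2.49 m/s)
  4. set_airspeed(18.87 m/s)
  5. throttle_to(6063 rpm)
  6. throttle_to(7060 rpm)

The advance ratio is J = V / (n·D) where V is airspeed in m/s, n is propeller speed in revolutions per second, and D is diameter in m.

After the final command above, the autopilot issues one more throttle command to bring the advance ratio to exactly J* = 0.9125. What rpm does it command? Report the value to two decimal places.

set_propeller: D = 0.43 m, P = 0.332 m (p = P/D = 0.772093); state ← (V=0, rpm=0)
set_airspeed(65.25): V ← 65.25 m/s
adjust_airspeed(+2.49): V ← 65.25 +2.49 = 67.74 m/s
set_airspeed(18.87): V ← 18.87 m/s
throttle_to(6063): rpm ← 6063
throttle_to(7060): rpm ← 7060
final state: V = 18.87 m/s, rpm = 7060 → n = rpm/60 = 117.666667 rev/s
target J* = 0.9125; solve J* = V/(n·D) for n: n = V/(J*·D) = 18.87/(0.9125 × 0.43) = 48.091749 rev/s
rpm = 60·n = 2885.504938

rpm = 2885.50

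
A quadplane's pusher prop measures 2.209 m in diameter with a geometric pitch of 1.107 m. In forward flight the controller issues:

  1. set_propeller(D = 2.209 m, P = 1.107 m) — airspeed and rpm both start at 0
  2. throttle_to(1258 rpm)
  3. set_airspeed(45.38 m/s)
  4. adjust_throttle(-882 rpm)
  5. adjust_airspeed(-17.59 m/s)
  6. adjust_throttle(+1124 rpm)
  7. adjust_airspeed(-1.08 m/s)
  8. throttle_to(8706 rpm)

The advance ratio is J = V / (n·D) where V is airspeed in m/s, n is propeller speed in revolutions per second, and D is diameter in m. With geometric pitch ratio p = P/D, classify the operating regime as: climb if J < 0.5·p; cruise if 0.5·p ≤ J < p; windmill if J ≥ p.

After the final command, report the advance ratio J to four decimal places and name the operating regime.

J = 0.0833, regime = climb

set_propeller: D = 2.209 m, P = 1.107 m (p = P/D = 0.501132); state ← (V=0, rpm=0)
throttle_to(1258): rpm ← 1258
set_airspeed(45.38): V ← 45.38 m/s
adjust_throttle(-882): rpm ← 1258 -882 = 376
adjust_airspeed(-17.59): V ← 45.38 -17.59 = 27.79 m/s
adjust_throttle(+1124): rpm ← 376 +1124 = 1500
adjust_airspeed(-1.08): V ← 27.79 -1.08 = 26.71 m/s
throttle_to(8706): rpm ← 8706
final state: V = 26.71 m/s, rpm = 8706 → n = rpm/60 = 145.100000 rev/s
J = V / (n·D) = 26.71 / (145.100000 × 2.209) = 0.083332
regime bands: climb J<0.2506 | cruise [0.2506, 0.5011) | windmill J≥0.5011
J = 0.0833 → climb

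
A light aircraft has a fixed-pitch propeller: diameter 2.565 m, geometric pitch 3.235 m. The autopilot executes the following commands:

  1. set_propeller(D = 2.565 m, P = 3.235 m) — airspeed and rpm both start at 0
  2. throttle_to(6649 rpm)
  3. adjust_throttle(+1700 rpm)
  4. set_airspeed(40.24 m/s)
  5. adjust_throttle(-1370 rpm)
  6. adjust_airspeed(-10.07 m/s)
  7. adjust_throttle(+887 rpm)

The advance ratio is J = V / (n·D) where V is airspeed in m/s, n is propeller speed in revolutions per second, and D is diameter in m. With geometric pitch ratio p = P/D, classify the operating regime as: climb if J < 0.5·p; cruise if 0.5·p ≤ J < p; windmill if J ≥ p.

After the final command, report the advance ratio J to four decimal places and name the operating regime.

J = 0.0897, regime = climb

set_propeller: D = 2.565 m, P = 3.235 m (p = P/D = 1.261209); state ← (V=0, rpm=0)
throttle_to(6649): rpm ← 6649
adjust_throttle(+1700): rpm ← 6649 +1700 = 8349
set_airspeed(40.24): V ← 40.24 m/s
adjust_throttle(-1370): rpm ← 8349 -1370 = 6979
adjust_airspeed(-10.07): V ← 40.24 -10.07 = 30.17 m/s
adjust_throttle(+887): rpm ← 6979 +887 = 7866
final state: V = 30.17 m/s, rpm = 7866 → n = rpm/60 = 131.100000 rev/s
J = V / (n·D) = 30.17 / (131.100000 × 2.565) = 0.089719
regime bands: climb J<0.6306 | cruise [0.6306, 1.2612) | windmill J≥1.2612
J = 0.0897 → climb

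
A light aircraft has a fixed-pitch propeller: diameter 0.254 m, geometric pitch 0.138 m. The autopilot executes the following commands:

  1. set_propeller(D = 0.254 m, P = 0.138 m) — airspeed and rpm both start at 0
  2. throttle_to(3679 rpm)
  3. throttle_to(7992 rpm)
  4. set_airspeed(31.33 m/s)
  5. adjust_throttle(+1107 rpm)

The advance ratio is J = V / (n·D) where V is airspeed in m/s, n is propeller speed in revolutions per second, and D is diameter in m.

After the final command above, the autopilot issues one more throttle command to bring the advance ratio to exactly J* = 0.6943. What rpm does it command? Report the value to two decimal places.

rpm = 10659.35

set_propeller: D = 0.254 m, P = 0.138 m (p = P/D = 0.543307); state ← (V=0, rpm=0)
throttle_to(3679): rpm ← 3679
throttle_to(7992): rpm ← 7992
set_airspeed(31.33): V ← 31.33 m/s
adjust_throttle(+1107): rpm ← 7992 +1107 = 9099
final state: V = 31.33 m/s, rpm = 9099 → n = rpm/60 = 151.650000 rev/s
target J* = 0.6943; solve J* = V/(n·D) for n: n = V/(J*·D) = 31.33/(0.6943 × 0.254) = 177.655850 rev/s
rpm = 60·n = 10659.351003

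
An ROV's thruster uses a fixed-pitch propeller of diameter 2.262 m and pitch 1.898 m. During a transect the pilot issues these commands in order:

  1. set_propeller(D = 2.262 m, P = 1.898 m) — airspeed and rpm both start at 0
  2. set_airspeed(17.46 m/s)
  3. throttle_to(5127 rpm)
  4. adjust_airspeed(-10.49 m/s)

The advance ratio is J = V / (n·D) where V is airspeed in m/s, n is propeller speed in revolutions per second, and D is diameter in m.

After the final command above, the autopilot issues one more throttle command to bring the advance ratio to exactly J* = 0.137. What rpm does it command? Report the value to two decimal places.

rpm = 1349.49

set_propeller: D = 2.262 m, P = 1.898 m (p = P/D = 0.839080); state ← (V=0, rpm=0)
set_airspeed(17.46): V ← 17.46 m/s
throttle_to(5127): rpm ← 5127
adjust_airspeed(-10.49): V ← 17.46 -10.49 = 6.97 m/s
final state: V = 6.97 m/s, rpm = 5127 → n = rpm/60 = 85.450000 rev/s
target J* = 0.137; solve J* = V/(n·D) for n: n = V/(J*·D) = 6.97/(0.137 × 2.262) = 22.491562 rev/s
rpm = 60·n = 1349.493698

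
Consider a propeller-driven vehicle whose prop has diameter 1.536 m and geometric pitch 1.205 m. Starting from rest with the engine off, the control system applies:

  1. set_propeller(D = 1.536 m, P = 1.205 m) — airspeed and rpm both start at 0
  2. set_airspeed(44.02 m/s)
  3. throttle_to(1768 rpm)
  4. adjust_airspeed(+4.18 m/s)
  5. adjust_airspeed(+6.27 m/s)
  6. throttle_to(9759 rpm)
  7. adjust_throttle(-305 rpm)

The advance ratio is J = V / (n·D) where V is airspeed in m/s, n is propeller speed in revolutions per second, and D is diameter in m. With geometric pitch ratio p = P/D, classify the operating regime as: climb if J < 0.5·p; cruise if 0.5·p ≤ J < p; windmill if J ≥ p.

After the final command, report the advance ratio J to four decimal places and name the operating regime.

set_propeller: D = 1.536 m, P = 1.205 m (p = P/D = 0.784505); state ← (V=0, rpm=0)
set_airspeed(44.02): V ← 44.02 m/s
throttle_to(1768): rpm ← 1768
adjust_airspeed(+4.18): V ← 44.02 +4.18 = 48.2 m/s
adjust_airspeed(+6.27): V ← 48.2 +6.27 = 54.47 m/s
throttle_to(9759): rpm ← 9759
adjust_throttle(-305): rpm ← 9759 -305 = 9454
final state: V = 54.47 m/s, rpm = 9454 → n = rpm/60 = 157.566667 rev/s
J = V / (n·D) = 54.47 / (157.566667 × 1.536) = 0.225062
regime bands: climb J<0.3923 | cruise [0.3923, 0.7845) | windmill J≥0.7845
J = 0.2251 → climb

J = 0.2251, regime = climb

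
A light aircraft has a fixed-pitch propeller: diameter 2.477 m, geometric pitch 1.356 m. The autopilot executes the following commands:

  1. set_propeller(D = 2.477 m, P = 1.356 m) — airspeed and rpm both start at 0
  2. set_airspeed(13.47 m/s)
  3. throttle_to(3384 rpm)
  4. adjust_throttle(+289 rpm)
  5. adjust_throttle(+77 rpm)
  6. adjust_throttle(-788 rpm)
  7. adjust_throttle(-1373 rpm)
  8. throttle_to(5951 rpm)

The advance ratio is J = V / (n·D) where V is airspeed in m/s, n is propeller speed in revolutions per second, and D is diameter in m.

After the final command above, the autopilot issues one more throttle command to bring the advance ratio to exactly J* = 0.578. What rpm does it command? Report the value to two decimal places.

set_propeller: D = 2.477 m, P = 1.356 m (p = P/D = 0.547436); state ← (V=0, rpm=0)
set_airspeed(13.47): V ← 13.47 m/s
throttle_to(3384): rpm ← 3384
adjust_throttle(+289): rpm ← 3384 +289 = 3673
adjust_throttle(+77): rpm ← 3673 +77 = 3750
adjust_throttle(-788): rpm ← 3750 -788 = 2962
adjust_throttle(-1373): rpm ← 2962 -1373 = 1589
throttle_to(5951): rpm ← 5951
final state: V = 13.47 m/s, rpm = 5951 → n = rpm/60 = 99.183333 rev/s
target J* = 0.578; solve J* = V/(n·D) for n: n = V/(J*·D) = 13.47/(0.578 × 2.477) = 9.408356 rev/s
rpm = 60·n = 564.501371

rpm = 564.50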